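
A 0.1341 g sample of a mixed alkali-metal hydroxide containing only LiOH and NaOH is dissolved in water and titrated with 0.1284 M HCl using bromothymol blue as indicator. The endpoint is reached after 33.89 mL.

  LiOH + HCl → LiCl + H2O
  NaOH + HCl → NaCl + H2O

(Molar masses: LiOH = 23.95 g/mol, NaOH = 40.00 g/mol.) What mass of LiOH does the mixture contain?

n(HCl) = 0.03389 × 0.1284 = 4.351 × 10^-3 mol
Let x = n(LiOH), y = n(NaOH).
Titrant: 1x + 1y = 4.351 × 10^-3;  mass: 23.95x + 40.00y = 0.1341
Solving, x = 2.490 × 10^-3 mol, y = 1.862 × 10^-3 mol
mass of LiOH = 2.490 × 10^-3 × 23.95 = 0.05963 g

0.05963 g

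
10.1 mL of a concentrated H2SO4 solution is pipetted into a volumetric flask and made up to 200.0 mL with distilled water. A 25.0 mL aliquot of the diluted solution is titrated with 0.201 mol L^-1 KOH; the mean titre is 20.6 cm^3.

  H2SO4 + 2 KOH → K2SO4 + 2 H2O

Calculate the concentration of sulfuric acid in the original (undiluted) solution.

1.64 mol/L

n(KOH) = 0.0206 × 0.201 = 4.14 × 10^-3 mol
From the 1:2 ratio, n(H2SO4) in the aliquot = 1/2 × 4.14 × 10^-3 = 2.07 × 10^-3 mol
[H2SO4]_dilute = 2.07 × 10^-3 / 0.0250 = 0.0828 mol/L
Dilution factor = 200.0 / 10.1 = 19.80
[H2SO4]_stock = 0.0828 × 19.80 = 1.64 mol/L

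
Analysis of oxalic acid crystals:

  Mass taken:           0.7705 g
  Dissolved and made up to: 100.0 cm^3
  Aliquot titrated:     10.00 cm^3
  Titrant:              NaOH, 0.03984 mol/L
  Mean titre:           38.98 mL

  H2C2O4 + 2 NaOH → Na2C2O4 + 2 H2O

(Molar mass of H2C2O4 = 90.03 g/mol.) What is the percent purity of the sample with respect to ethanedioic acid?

n(NaOH) per titration = 0.03898 × 0.03984 = 1.553 × 10^-3 mol
From the 1:2 ratio, n(H2C2O4) in each aliquot = 1/2 × 1.553 × 10^-3 = 7.765 × 10^-4 mol
n(H2C2O4) in the whole flask = 7.765 × 10^-4 × 100.0/10.00 = 7.765 × 10^-3 mol
mass of H2C2O4 = 7.765 × 10^-3 × 90.03 = 0.6991 g
% H2C2O4 = 0.6991 / 0.7705 × 100 = 90.73 %

90.73 %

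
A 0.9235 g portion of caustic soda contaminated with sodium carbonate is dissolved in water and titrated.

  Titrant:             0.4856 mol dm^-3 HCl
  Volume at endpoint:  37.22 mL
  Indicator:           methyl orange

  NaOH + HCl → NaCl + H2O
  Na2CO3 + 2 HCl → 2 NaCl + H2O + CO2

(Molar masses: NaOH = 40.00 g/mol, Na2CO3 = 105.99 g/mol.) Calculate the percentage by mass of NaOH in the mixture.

11.44 %

n(HCl) = 0.03722 × 0.4856 = 0.01807 mol
Let x = n(NaOH), y = n(Na2CO3).
Titrant: 1x + 2y = 0.01807;  mass: 40.00x + 105.99y = 0.9235
Solving, x = 2.642 × 10^-3 mol, y = 7.716 × 10^-3 mol
mass of NaOH = 2.642 × 10^-3 × 40.00 = 0.1057 g
% NaOH = 0.1057 / 0.9235 × 100 = 11.44 %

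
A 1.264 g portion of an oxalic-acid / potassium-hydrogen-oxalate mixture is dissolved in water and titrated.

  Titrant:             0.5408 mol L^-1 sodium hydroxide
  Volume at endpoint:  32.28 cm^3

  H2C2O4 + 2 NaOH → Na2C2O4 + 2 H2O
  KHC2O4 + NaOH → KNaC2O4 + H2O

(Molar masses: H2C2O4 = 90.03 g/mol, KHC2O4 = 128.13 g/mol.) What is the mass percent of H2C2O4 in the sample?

41.68 %

n(NaOH) = 0.03228 × 0.5408 = 0.01746 mol
Let x = n(H2C2O4), y = n(KHC2O4).
Titrant: 2x + 1y = 0.01746;  mass: 90.03x + 128.13y = 1.264
Solving, x = 5.852 × 10^-3 mol, y = 5.753 × 10^-3 mol
mass of H2C2O4 = 5.852 × 10^-3 × 90.03 = 0.5269 g
% H2C2O4 = 0.5269 / 1.264 × 100 = 41.68 %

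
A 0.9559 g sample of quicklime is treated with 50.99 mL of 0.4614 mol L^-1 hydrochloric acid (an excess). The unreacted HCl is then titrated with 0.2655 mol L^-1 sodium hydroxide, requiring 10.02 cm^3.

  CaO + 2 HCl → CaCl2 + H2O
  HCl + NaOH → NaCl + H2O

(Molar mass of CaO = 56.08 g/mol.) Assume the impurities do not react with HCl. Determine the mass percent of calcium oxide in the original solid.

61.21 %

n(HCl) added = 0.05099 × 0.4614 = 0.02353 mol
n(NaOH) used in back-titration = 0.01002 × 0.2655 = 2.660 × 10^-3 mol
n(HCl) left over = 2.660 × 10^-3 mol (1:1 ratio)
n(HCl) consumed by analyte = 0.02353 − 2.660 × 10^-3 = 0.02087 mol
From the 1:2 ratio, n(CaO) = 1/2 × 0.02087 = 0.01043 mol
mass of CaO = 0.01043 × 56.08 = 0.5851 g
% CaO = 0.5851 / 0.9559 × 100 = 61.21 %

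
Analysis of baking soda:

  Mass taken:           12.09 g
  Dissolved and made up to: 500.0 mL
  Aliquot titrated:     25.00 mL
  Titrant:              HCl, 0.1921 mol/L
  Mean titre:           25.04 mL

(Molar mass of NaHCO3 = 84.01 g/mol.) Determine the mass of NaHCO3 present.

8.082 g

NaHCO3 + HCl → NaCl + H2O + CO2
n(HCl) per titration = 0.02504 × 0.1921 = 4.810 × 10^-3 mol
n(NaHCO3) in each aliquot = 4.810 × 10^-3 mol (1:1 ratio)
n(NaHCO3) in the whole flask = 4.810 × 10^-3 × 500.0/25.00 = 0.09620 mol
mass of NaHCO3 = 0.09620 × 84.01 = 8.082 g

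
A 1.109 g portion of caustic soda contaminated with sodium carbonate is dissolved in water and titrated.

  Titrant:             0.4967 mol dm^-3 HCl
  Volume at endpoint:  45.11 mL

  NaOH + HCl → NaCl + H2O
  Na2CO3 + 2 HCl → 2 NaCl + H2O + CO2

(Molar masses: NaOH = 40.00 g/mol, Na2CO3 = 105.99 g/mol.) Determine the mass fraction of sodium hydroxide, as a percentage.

n(HCl) = 0.04511 × 0.4967 = 0.02241 mol
Let x = n(NaOH), y = n(Na2CO3).
Titrant: 1x + 2y = 0.02241;  mass: 40.00x + 105.99y = 1.109
Solving, x = 6.034 × 10^-3 mol, y = 8.186 × 10^-3 mol
mass of NaOH = 6.034 × 10^-3 × 40.00 = 0.2414 g
% NaOH = 0.2414 / 1.109 × 100 = 21.76 %

21.76 %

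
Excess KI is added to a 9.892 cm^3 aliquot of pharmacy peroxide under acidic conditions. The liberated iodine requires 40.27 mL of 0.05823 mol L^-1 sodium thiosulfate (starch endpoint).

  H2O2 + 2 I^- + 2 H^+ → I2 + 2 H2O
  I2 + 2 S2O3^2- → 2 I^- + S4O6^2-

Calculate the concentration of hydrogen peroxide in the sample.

0.1185 mol/L

n(S2O3^2-) = 0.04027 × 0.05823 = 2.345 × 10^-3 mol
n(I2) = n(S2O3^2-)/2 = 1.172 × 10^-3 mol
n(H2O2) in the aliquot = 1.172 × 10^-3 mol (1:1 ratio)
[H2O2] = 1.172 × 10^-3 / 0.009892 = 0.1185 mol/L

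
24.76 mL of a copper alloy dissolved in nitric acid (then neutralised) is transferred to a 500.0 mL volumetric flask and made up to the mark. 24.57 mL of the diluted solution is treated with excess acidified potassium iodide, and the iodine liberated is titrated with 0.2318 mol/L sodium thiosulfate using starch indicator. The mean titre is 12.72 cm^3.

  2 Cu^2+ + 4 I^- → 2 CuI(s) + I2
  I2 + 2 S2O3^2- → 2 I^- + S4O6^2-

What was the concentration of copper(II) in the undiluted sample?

n(S2O3^2-) = 0.01272 × 0.2318 = 2.948 × 10^-3 mol
n(I2) = n(S2O3^2-)/2 = 1.474 × 10^-3 mol
From the 2:1 ratio, n(Cu2+) in the aliquot = 2/1 × 1.474 × 10^-3 = 2.948 × 10^-3 mol
[Cu2+]_dilute = 2.948 × 10^-3 / 0.02457 = 0.1200 mol/L
[Cu2+]_original = 0.1200 × 500.0/24.76 = 2.423 mol/L

2.423 mol/L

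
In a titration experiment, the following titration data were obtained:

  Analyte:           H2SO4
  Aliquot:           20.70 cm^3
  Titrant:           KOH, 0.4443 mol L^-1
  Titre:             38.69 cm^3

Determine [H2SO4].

0.4152 mol/L

H2SO4 + 2 KOH → K2SO4 + 2 H2O
n(KOH) = 0.03869 L × 0.4443 mol/L = 0.01719 mol
From the 1:2 mole ratio, n(H2SO4) = 1/2 × 0.01719 = 8.595 × 10^-3 mol
[H2SO4] = 8.595 × 10^-3 mol / 0.02070 L = 0.4152 mol/L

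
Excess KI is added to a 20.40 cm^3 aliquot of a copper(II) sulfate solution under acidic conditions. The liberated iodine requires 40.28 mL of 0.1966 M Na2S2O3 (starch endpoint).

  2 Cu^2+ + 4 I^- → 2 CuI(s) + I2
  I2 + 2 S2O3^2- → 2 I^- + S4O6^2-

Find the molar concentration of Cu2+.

0.3882 M

n(S2O3^2-) = 0.04028 × 0.1966 = 7.919 × 10^-3 mol
n(I2) = n(S2O3^2-)/2 = 3.960 × 10^-3 mol
From the 2:1 ratio, n(Cu2+) in the aliquot = 2/1 × 3.960 × 10^-3 = 7.919 × 10^-3 mol
[Cu2+] = 7.919 × 10^-3 / 0.02040 = 0.3882 mol/L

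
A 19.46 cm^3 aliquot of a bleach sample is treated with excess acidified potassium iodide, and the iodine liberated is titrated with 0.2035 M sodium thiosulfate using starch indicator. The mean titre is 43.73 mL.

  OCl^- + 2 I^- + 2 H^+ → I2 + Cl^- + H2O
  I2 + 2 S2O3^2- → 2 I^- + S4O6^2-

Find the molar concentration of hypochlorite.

0.2286 M

n(S2O3^2-) = 0.04373 × 0.2035 = 8.899 × 10^-3 mol
n(I2) = n(S2O3^2-)/2 = 4.450 × 10^-3 mol
n(OCl^-) in the aliquot = 4.450 × 10^-3 mol (1:1 ratio)
[OCl^-] = 4.450 × 10^-3 / 0.01946 = 0.2286 mol/L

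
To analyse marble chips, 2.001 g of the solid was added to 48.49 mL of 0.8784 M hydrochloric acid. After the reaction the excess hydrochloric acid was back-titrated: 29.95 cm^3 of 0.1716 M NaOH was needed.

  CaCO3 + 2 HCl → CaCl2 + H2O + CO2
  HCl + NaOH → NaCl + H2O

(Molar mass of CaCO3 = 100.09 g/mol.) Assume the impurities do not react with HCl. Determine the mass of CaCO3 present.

n(HCl) added = 0.04849 × 0.8784 = 0.04259 mol
n(NaOH) used in back-titration = 0.02995 × 0.1716 = 5.139 × 10^-3 mol
n(HCl) left over = 5.139 × 10^-3 mol (1:1 ratio)
n(HCl) consumed by analyte = 0.04259 − 5.139 × 10^-3 = 0.03745 mol
From the 1:2 ratio, n(CaCO3) = 1/2 × 0.03745 = 0.01873 mol
mass of CaCO3 = 0.01873 × 100.09 = 1.874 g

1.874 g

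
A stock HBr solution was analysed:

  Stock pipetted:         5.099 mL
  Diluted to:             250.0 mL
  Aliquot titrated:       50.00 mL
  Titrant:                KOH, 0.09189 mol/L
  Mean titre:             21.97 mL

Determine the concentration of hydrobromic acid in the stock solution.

HBr + KOH → KBr + H2O
n(KOH) = 0.02197 × 0.09189 = 2.019 × 10^-3 mol
n(HBr) in the aliquot = 2.019 × 10^-3 mol (1:1 ratio)
[HBr]_dilute = 2.019 × 10^-3 / 0.05000 = 0.04038 mol/L
Dilution factor = 250.0 / 5.099 = 49.03
[HBr]_stock = 0.04038 × 49.03 = 1.980 mol/L

1.980 mol/L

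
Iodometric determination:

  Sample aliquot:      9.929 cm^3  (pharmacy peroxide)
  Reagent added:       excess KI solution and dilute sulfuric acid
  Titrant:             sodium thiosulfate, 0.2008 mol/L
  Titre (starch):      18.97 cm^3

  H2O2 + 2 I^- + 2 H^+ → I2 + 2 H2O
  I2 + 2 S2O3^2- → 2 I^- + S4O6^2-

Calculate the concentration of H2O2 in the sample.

0.1918 mol/L

n(S2O3^2-) = 0.01897 × 0.2008 = 3.809 × 10^-3 mol
n(I2) = n(S2O3^2-)/2 = 1.905 × 10^-3 mol
n(H2O2) in the aliquot = 1.905 × 10^-3 mol (1:1 ratio)
[H2O2] = 1.905 × 10^-3 / 0.009929 = 0.1918 mol/L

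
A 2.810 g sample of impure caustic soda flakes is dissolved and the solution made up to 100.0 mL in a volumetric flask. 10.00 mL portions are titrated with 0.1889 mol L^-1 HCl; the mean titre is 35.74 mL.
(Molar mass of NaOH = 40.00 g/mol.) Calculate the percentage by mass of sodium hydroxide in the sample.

96.10 %

NaOH + HCl → NaCl + H2O
n(HCl) per titration = 0.03574 × 0.1889 = 6.751 × 10^-3 mol
n(NaOH) in each aliquot = 6.751 × 10^-3 mol (1:1 ratio)
n(NaOH) in the whole flask = 6.751 × 10^-3 × 100.0/10.00 = 0.06751 mol
mass of NaOH = 0.06751 × 40.00 = 2.701 g
% NaOH = 2.701 / 2.810 × 100 = 96.10 %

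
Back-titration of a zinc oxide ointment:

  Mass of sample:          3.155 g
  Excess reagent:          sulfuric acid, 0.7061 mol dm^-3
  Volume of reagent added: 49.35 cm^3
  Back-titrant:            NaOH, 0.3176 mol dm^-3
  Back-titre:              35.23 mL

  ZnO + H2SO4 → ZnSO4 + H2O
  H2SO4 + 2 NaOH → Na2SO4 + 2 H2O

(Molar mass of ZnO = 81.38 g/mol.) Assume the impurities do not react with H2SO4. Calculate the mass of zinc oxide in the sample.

n(H2SO4) added = 0.04935 × 0.7061 = 0.03485 mol
n(NaOH) used in back-titration = 0.03523 × 0.3176 = 0.01119 mol
From the 1:2 ratio, n(H2SO4) left over = 1/2 × 0.01119 = 5.595 × 10^-3 mol
n(H2SO4) consumed by analyte = 0.03485 − 5.595 × 10^-3 = 0.02925 mol
n(ZnO) = 0.02925 mol (1:1 ratio)
mass of ZnO = 0.02925 × 81.38 = 2.380 g

2.380 g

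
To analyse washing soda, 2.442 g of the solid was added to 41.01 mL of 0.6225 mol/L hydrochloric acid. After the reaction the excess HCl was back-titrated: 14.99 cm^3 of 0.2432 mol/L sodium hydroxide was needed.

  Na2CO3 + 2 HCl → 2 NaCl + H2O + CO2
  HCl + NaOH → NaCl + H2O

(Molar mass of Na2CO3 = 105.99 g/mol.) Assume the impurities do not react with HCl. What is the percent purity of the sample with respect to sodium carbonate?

n(HCl) added = 0.04101 × 0.6225 = 0.02553 mol
n(NaOH) used in back-titration = 0.01499 × 0.2432 = 3.646 × 10^-3 mol
n(HCl) left over = 3.646 × 10^-3 mol (1:1 ratio)
n(HCl) consumed by analyte = 0.02553 − 3.646 × 10^-3 = 0.02188 mol
From the 1:2 ratio, n(Na2CO3) = 1/2 × 0.02188 = 0.01094 mol
mass of Na2CO3 = 0.01094 × 105.99 = 1.160 g
% Na2CO3 = 1.160 / 2.442 × 100 = 47.49 %

47.49 %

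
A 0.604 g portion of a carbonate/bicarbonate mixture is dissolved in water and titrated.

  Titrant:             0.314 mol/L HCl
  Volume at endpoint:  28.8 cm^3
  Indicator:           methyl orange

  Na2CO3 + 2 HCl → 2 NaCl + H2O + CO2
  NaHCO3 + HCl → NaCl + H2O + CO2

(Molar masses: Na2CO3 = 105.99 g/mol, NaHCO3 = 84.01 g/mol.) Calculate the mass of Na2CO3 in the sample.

n(HCl) = 0.0288 × 0.314 = 9.04 × 10^-3 mol
Let x = n(Na2CO3), y = n(NaHCO3).
Titrant: 2x + 1y = 9.04 × 10^-3;  mass: 105.99x + 84.01y = 0.604
Solving, x = 2.51 × 10^-3 mol, y = 4.02 × 10^-3 mol
mass of Na2CO3 = 2.51 × 10^-3 × 105.99 = 0.266 g

0.266 g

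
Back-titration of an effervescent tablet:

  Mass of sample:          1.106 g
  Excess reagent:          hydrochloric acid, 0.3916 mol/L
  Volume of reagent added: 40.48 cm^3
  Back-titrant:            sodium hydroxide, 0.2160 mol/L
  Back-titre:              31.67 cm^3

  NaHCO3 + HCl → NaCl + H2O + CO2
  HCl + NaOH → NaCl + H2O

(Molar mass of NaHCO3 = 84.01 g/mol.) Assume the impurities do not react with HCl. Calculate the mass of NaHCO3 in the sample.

0.7570 g

n(HCl) added = 0.04048 × 0.3916 = 0.01585 mol
n(NaOH) used in back-titration = 0.03167 × 0.2160 = 6.841 × 10^-3 mol
n(HCl) left over = 6.841 × 10^-3 mol (1:1 ratio)
n(HCl) consumed by analyte = 0.01585 − 6.841 × 10^-3 = 9.011 × 10^-3 mol
n(NaHCO3) = 9.011 × 10^-3 mol (1:1 ratio)
mass of NaHCO3 = 9.011 × 10^-3 × 84.01 = 0.7570 g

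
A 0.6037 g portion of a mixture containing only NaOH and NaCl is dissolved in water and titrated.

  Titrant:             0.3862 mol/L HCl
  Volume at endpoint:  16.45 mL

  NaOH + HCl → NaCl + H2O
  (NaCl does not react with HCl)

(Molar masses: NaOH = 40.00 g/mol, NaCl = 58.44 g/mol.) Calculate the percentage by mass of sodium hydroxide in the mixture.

42.09 %

n(HCl) = 0.01645 × 0.3862 = 6.353 × 10^-3 mol
Let x = n(NaOH), y = n(NaCl).
Titrant: 1x = 6.353 × 10^-3;  mass: 40.00x + 58.44y = 0.6037
Solving, x = 6.353 × 10^-3 mol, y = 5.982 × 10^-3 mol
mass of NaOH = 6.353 × 10^-3 × 40.00 = 0.2541 g
% NaOH = 0.2541 / 0.6037 × 100 = 42.09 %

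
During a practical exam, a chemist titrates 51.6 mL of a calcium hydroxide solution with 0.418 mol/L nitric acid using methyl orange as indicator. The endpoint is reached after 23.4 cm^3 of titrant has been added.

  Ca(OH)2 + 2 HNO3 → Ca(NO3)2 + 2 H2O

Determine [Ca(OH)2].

0.0948 mol/L

n(HNO3) = 0.0234 L × 0.418 mol/L = 9.78 × 10^-3 mol
From the 1:2 mole ratio, n(Ca(OH)2) = 1/2 × 9.78 × 10^-3 = 4.89 × 10^-3 mol
[Ca(OH)2] = 4.89 × 10^-3 mol / 0.0516 L = 0.0948 mol/L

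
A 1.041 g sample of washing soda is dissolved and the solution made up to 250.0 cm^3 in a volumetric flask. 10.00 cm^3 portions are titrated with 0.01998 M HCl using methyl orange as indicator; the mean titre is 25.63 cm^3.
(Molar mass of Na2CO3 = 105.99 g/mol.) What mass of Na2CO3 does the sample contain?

0.6785 g

Na2CO3 + 2 HCl → 2 NaCl + H2O + CO2
n(HCl) per titration = 0.02563 × 0.01998 = 5.121 × 10^-4 mol
From the 1:2 ratio, n(Na2CO3) in each aliquot = 1/2 × 5.121 × 10^-4 = 2.560 × 10^-4 mol
n(Na2CO3) in the whole flask = 2.560 × 10^-4 × 250.0/10.00 = 6.401 × 10^-3 mol
mass of Na2CO3 = 6.401 × 10^-3 × 105.99 = 0.6785 g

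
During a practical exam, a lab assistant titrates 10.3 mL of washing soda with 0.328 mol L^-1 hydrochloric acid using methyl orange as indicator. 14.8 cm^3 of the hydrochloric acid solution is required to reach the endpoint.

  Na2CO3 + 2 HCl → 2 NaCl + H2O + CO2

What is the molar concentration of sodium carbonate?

0.236 mol/L

n(HCl) = 0.0148 L × 0.328 mol/L = 4.85 × 10^-3 mol
From the 1:2 mole ratio, n(Na2CO3) = 1/2 × 4.85 × 10^-3 = 2.43 × 10^-3 mol
[Na2CO3] = 2.43 × 10^-3 mol / 0.0103 L = 0.236 mol/L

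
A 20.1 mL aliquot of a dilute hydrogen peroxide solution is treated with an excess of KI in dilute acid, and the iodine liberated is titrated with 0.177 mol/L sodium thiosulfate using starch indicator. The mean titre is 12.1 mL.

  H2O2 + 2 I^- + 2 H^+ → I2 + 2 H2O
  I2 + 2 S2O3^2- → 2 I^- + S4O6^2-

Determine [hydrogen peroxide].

n(S2O3^2-) = 0.0121 × 0.177 = 2.14 × 10^-3 mol
n(I2) = n(S2O3^2-)/2 = 1.07 × 10^-3 mol
n(H2O2) in the aliquot = 1.07 × 10^-3 mol (1:1 ratio)
[H2O2] = 1.07 × 10^-3 / 0.0201 = 0.0533 mol/L

0.0533 mol/L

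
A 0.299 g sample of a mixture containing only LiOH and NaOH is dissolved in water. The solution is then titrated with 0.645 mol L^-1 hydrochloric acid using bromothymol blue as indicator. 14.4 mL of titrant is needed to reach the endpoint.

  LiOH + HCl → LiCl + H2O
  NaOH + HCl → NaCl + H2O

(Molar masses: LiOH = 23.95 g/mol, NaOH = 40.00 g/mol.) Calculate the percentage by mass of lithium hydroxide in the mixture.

n(HCl) = 0.0144 × 0.645 = 9.29 × 10^-3 mol
Let x = n(LiOH), y = n(NaOH).
Titrant: 1x + 1y = 9.29 × 10^-3;  mass: 23.95x + 40.00y = 0.299
Solving, x = 4.52 × 10^-3 mol, y = 4.77 × 10^-3 mol
mass of LiOH = 4.52 × 10^-3 × 23.95 = 0.108 g
% LiOH = 0.108 / 0.299 × 100 = 36.2 %

36.2 %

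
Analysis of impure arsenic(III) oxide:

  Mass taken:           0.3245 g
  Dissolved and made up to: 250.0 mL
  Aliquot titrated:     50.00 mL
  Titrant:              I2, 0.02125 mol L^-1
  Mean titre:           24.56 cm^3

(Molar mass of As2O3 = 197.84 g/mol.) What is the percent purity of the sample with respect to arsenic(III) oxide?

79.55 %

As2O3 + 2 I2 + 2 H2O → As2O5 + 4 HI
n(I2) per titration = 0.02456 × 0.02125 = 5.219 × 10^-4 mol
From the 1:2 ratio, n(As2O3) in each aliquot = 1/2 × 5.219 × 10^-4 = 2.610 × 10^-4 mol
n(As2O3) in the whole flask = 2.610 × 10^-4 × 250.0/50.00 = 1.305 × 10^-3 mol
mass of As2O3 = 1.305 × 10^-3 × 197.84 = 0.2581 g
% As2O3 = 0.2581 / 0.3245 × 100 = 79.55 %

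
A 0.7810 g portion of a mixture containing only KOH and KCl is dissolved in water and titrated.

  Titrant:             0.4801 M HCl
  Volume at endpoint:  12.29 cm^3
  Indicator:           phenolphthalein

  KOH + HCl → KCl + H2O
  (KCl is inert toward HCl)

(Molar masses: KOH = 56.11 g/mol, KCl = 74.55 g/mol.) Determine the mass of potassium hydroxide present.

0.3311 g

n(HCl) = 0.01229 × 0.4801 = 5.900 × 10^-3 mol
Let x = n(KOH), y = n(KCl).
Titrant: 1x = 5.900 × 10^-3;  mass: 56.11x + 74.55y = 0.7810
Solving, x = 5.900 × 10^-3 mol, y = 6.035 × 10^-3 mol
mass of KOH = 5.900 × 10^-3 × 56.11 = 0.3311 g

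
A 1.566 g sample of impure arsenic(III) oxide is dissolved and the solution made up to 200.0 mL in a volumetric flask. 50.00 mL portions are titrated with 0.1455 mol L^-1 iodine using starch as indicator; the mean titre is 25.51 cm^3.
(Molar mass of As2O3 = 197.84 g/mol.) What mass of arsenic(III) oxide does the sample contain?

As2O3 + 2 I2 + 2 H2O → As2O5 + 4 HI
n(I2) per titration = 0.02551 × 0.1455 = 3.712 × 10^-3 mol
From the 1:2 ratio, n(As2O3) in each aliquot = 1/2 × 3.712 × 10^-3 = 1.856 × 10^-3 mol
n(As2O3) in the whole flask = 1.856 × 10^-3 × 200.0/50.00 = 7.423 × 10^-3 mol
mass of As2O3 = 7.423 × 10^-3 × 197.84 = 1.469 g

1.469 g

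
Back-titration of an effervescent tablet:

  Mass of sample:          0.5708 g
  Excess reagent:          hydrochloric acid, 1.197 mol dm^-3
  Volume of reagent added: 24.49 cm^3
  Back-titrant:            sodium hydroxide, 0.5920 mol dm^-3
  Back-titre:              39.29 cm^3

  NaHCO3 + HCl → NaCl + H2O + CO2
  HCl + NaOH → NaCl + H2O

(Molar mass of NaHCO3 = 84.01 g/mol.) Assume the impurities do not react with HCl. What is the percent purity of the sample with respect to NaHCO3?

89.11 %

n(HCl) added = 0.02449 × 1.197 = 0.02931 mol
n(NaOH) used in back-titration = 0.03929 × 0.5920 = 0.02326 mol
n(HCl) left over = 0.02326 mol (1:1 ratio)
n(HCl) consumed by analyte = 0.02931 − 0.02326 = 6.055 × 10^-3 mol
n(NaHCO3) = 6.055 × 10^-3 mol (1:1 ratio)
mass of NaHCO3 = 6.055 × 10^-3 × 84.01 = 0.5087 g
% NaHCO3 = 0.5087 / 0.5708 × 100 = 89.11 %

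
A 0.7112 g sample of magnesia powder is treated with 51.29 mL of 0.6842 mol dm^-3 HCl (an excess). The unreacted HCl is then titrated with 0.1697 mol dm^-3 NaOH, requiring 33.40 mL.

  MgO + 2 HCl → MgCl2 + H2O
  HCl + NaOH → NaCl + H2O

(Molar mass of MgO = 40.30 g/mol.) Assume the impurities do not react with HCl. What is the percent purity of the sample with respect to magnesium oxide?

83.37 %

n(HCl) added = 0.05129 × 0.6842 = 0.03509 mol
n(NaOH) used in back-titration = 0.03340 × 0.1697 = 5.668 × 10^-3 mol
n(HCl) left over = 5.668 × 10^-3 mol (1:1 ratio)
n(HCl) consumed by analyte = 0.03509 − 5.668 × 10^-3 = 0.02942 mol
From the 1:2 ratio, n(MgO) = 1/2 × 0.02942 = 0.01471 mol
mass of MgO = 0.01471 × 40.30 = 0.5929 g
% MgO = 0.5929 / 0.7112 × 100 = 83.37 %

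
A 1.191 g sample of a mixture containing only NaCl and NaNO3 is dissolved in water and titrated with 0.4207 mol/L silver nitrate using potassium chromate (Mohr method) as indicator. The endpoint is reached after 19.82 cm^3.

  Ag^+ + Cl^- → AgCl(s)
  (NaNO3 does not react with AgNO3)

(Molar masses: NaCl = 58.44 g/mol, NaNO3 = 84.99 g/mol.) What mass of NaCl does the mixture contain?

0.4873 g

n(AgNO3) = 0.01982 × 0.4207 = 8.338 × 10^-3 mol
Let x = n(NaCl), y = n(NaNO3).
Titrant: 1x = 8.338 × 10^-3;  mass: 58.44x + 84.99y = 1.191
Solving, x = 8.338 × 10^-3 mol, y = 8.280 × 10^-3 mol
mass of NaCl = 8.338 × 10^-3 × 58.44 = 0.4873 g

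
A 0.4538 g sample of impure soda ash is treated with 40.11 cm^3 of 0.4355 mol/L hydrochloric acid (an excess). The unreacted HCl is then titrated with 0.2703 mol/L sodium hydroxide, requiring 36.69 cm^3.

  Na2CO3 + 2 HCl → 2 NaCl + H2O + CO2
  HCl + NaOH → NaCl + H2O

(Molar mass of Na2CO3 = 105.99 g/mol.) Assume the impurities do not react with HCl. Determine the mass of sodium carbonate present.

n(HCl) added = 0.04011 × 0.4355 = 0.01747 mol
n(NaOH) used in back-titration = 0.03669 × 0.2703 = 9.917 × 10^-3 mol
n(HCl) left over = 9.917 × 10^-3 mol (1:1 ratio)
n(HCl) consumed by analyte = 0.01747 − 9.917 × 10^-3 = 7.551 × 10^-3 mol
From the 1:2 ratio, n(Na2CO3) = 1/2 × 7.551 × 10^-3 = 3.775 × 10^-3 mol
mass of Na2CO3 = 3.775 × 10^-3 × 105.99 = 0.4001 g

0.4001 g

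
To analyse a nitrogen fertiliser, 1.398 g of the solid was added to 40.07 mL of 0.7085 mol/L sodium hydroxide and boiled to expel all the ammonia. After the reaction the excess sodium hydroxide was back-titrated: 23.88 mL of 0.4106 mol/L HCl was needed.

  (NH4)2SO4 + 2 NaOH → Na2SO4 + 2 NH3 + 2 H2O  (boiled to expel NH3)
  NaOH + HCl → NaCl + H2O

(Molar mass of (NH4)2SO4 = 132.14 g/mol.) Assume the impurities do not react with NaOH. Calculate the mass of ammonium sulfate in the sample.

1.228 g

n(NaOH) added = 0.04007 × 0.7085 = 0.02839 mol
n(HCl) used in back-titration = 0.02388 × 0.4106 = 9.805 × 10^-3 mol
n(NaOH) left over = 9.805 × 10^-3 mol (1:1 ratio)
n(NaOH) consumed by analyte = 0.02839 − 9.805 × 10^-3 = 0.01858 mol
From the 1:2 ratio, n((NH4)2SO4) = 1/2 × 0.01858 = 9.292 × 10^-3 mol
mass of (NH4)2SO4 = 9.292 × 10^-3 × 132.14 = 1.228 g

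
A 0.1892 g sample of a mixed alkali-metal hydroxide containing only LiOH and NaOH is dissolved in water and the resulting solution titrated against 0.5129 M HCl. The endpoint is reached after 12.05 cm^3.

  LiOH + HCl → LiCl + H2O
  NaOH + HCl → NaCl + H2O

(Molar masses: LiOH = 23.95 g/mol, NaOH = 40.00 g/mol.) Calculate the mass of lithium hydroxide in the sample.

n(HCl) = 0.01205 × 0.5129 = 6.180 × 10^-3 mol
Let x = n(LiOH), y = n(NaOH).
Titrant: 1x + 1y = 6.180 × 10^-3;  mass: 23.95x + 40.00y = 0.1892
Solving, x = 3.615 × 10^-3 mol, y = 2.566 × 10^-3 mol
mass of LiOH = 3.615 × 10^-3 × 23.95 = 0.08657 g

0.08657 g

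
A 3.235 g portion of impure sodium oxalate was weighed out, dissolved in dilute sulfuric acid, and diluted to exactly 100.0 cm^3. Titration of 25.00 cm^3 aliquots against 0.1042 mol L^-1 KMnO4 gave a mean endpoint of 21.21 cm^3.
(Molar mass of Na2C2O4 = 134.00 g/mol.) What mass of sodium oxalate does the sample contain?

2 MnO4^- + 5 C2O4^2- + 16 H^+ → 2 Mn^2+ + 10 CO2 + 8 H2O
n(KMnO4) per titration = 0.02121 × 0.1042 = 2.210 × 10^-3 mol
From the 5:2 ratio, n(Na2C2O4) in each aliquot = 5/2 × 2.210 × 10^-3 = 5.525 × 10^-3 mol
n(Na2C2O4) in the whole flask = 5.525 × 10^-3 × 100.0/25.00 = 0.02210 mol
mass of Na2C2O4 = 0.02210 × 134.00 = 2.962 g

2.962 g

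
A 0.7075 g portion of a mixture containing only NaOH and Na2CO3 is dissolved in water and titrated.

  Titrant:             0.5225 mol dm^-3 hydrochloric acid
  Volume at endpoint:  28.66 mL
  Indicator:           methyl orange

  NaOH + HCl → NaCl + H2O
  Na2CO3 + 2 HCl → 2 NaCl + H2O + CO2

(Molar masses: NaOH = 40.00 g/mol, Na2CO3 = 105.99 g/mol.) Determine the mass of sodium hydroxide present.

n(HCl) = 0.02866 × 0.5225 = 0.01497 mol
Let x = n(NaOH), y = n(Na2CO3).
Titrant: 1x + 2y = 0.01497;  mass: 40.00x + 105.99y = 0.7075
Solving, x = 6.625 × 10^-3 mol, y = 4.175 × 10^-3 mol
mass of NaOH = 6.625 × 10^-3 × 40.00 = 0.2650 g

0.2650 g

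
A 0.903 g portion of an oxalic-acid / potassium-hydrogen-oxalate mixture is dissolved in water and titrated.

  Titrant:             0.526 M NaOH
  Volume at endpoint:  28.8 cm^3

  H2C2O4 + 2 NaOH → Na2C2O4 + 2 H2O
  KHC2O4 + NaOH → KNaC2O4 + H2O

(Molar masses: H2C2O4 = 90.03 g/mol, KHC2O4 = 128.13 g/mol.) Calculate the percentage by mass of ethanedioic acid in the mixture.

62.3 %

n(NaOH) = 0.0288 × 0.526 = 0.0151 mol
Let x = n(H2C2O4), y = n(KHC2O4).
Titrant: 2x + 1y = 0.0151;  mass: 90.03x + 128.13y = 0.903
Solving, x = 6.24 × 10^-3 mol, y = 2.66 × 10^-3 mol
mass of H2C2O4 = 6.24 × 10^-3 × 90.03 = 0.562 g
% H2C2O4 = 0.562 / 0.903 × 100 = 62.3 %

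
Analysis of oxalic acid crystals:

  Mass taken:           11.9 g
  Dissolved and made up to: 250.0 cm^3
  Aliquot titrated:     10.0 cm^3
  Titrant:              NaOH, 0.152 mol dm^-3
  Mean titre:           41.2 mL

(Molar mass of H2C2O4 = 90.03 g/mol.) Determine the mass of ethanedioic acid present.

H2C2O4 + 2 NaOH → Na2C2O4 + 2 H2O
n(NaOH) per titration = 0.0412 × 0.152 = 6.26 × 10^-3 mol
From the 1:2 ratio, n(H2C2O4) in each aliquot = 1/2 × 6.26 × 10^-3 = 3.13 × 10^-3 mol
n(H2C2O4) in the whole flask = 3.13 × 10^-3 × 250.0/10.0 = 0.0783 mol
mass of H2C2O4 = 0.0783 × 90.03 = 7.05 g

7.05 g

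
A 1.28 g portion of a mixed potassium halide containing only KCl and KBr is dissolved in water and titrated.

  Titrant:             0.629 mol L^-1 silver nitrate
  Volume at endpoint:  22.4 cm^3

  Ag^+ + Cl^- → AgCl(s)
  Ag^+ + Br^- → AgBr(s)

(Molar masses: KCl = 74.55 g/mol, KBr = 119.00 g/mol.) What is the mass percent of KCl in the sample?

52.0 %

n(AgNO3) = 0.0224 × 0.629 = 0.0141 mol
Let x = n(KCl), y = n(KBr).
Titrant: 1x + 1y = 0.0141;  mass: 74.55x + 119.00y = 1.28
Solving, x = 8.92 × 10^-3 mol, y = 5.17 × 10^-3 mol
mass of KCl = 8.92 × 10^-3 × 74.55 = 0.665 g
% KCl = 0.665 / 1.28 × 100 = 52.0 %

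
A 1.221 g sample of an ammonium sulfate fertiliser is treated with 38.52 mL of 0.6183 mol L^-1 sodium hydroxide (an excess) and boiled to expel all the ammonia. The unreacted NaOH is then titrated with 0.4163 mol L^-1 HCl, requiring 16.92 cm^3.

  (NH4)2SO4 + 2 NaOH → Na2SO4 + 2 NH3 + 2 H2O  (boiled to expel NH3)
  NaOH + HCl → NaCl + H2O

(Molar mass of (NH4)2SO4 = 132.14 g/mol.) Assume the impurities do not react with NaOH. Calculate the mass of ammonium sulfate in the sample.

n(NaOH) added = 0.03852 × 0.6183 = 0.02382 mol
n(HCl) used in back-titration = 0.01692 × 0.4163 = 7.044 × 10^-3 mol
n(NaOH) left over = 7.044 × 10^-3 mol (1:1 ratio)
n(NaOH) consumed by analyte = 0.02382 − 7.044 × 10^-3 = 0.01677 mol
From the 1:2 ratio, n((NH4)2SO4) = 1/2 × 0.01677 = 8.387 × 10^-3 mol
mass of (NH4)2SO4 = 8.387 × 10^-3 × 132.14 = 1.108 g

1.108 g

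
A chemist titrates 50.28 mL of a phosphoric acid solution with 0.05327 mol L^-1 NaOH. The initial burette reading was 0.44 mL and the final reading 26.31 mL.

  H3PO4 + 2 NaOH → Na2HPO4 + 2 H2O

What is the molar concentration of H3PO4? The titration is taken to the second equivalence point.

n(NaOH) = 0.02587 L × 0.05327 mol/L = 1.378 × 10^-3 mol
From the 1:2 mole ratio, n(H3PO4) = 1/2 × 1.378 × 10^-3 = 6.890 × 10^-4 mol
[H3PO4] = 6.890 × 10^-4 mol / 0.05028 L = 0.01370 mol/L

0.01370 mol/L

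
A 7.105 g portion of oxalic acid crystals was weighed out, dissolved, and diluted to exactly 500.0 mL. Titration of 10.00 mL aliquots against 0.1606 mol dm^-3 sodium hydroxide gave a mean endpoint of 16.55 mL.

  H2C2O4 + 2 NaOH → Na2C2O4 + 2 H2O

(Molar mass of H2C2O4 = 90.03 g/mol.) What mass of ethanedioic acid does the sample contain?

n(NaOH) per titration = 0.01655 × 0.1606 = 2.658 × 10^-3 mol
From the 1:2 ratio, n(H2C2O4) in each aliquot = 1/2 × 2.658 × 10^-3 = 1.329 × 10^-3 mol
n(H2C2O4) in the whole flask = 1.329 × 10^-3 × 500.0/10.00 = 0.06645 mol
mass of H2C2O4 = 0.06645 × 90.03 = 5.982 g

5.982 g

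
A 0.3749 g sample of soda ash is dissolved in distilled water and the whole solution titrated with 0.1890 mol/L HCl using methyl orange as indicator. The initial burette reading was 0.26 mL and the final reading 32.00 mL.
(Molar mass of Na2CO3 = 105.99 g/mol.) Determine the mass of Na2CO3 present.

0.3179 g

Na2CO3 + 2 HCl → 2 NaCl + H2O + CO2
n(HCl) = 0.03174 L × 0.1890 mol/L = 5.999 × 10^-3 mol
From the 1:2 ratio, n(Na2CO3) = 1/2 × 5.999 × 10^-3 = 2.999 × 10^-3 mol
mass of Na2CO3 = 2.999 × 10^-3 × 105.99 g/mol = 0.3179 g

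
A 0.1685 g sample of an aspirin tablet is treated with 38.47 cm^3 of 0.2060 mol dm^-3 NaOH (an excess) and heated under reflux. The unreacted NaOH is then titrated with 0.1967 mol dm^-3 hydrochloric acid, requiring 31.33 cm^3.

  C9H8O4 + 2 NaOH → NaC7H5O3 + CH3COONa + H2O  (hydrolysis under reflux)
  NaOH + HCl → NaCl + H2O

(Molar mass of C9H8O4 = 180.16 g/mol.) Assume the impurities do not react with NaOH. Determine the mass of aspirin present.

0.1587 g

n(NaOH) added = 0.03847 × 0.2060 = 7.925 × 10^-3 mol
n(HCl) used in back-titration = 0.03133 × 0.1967 = 6.163 × 10^-3 mol
n(NaOH) left over = 6.163 × 10^-3 mol (1:1 ratio)
n(NaOH) consumed by analyte = 7.925 × 10^-3 − 6.163 × 10^-3 = 1.762 × 10^-3 mol
From the 1:2 ratio, n(C9H8O4) = 1/2 × 1.762 × 10^-3 = 8.811 × 10^-4 mol
mass of C9H8O4 = 8.811 × 10^-4 × 180.16 = 0.1587 g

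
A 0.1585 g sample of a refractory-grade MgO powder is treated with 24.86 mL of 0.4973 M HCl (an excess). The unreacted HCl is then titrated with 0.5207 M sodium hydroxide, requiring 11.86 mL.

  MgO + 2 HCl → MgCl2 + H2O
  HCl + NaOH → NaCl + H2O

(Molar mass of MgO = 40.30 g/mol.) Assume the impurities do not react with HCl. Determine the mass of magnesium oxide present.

0.1247 g

n(HCl) added = 0.02486 × 0.4973 = 0.01236 mol
n(NaOH) used in back-titration = 0.01186 × 0.5207 = 6.176 × 10^-3 mol
n(HCl) left over = 6.176 × 10^-3 mol (1:1 ratio)
n(HCl) consumed by analyte = 0.01236 − 6.176 × 10^-3 = 6.187 × 10^-3 mol
From the 1:2 ratio, n(MgO) = 1/2 × 6.187 × 10^-3 = 3.094 × 10^-3 mol
mass of MgO = 3.094 × 10^-3 × 40.30 = 0.1247 g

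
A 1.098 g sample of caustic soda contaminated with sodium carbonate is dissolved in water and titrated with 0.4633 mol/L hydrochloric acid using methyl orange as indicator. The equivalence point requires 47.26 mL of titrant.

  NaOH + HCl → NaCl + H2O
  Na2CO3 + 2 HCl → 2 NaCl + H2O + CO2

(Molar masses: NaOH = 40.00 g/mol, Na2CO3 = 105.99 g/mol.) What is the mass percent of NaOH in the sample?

n(HCl) = 0.04726 × 0.4633 = 0.02190 mol
Let x = n(NaOH), y = n(Na2CO3).
Titrant: 1x + 2y = 0.02190;  mass: 40.00x + 105.99y = 1.098
Solving, x = 4.798 × 10^-3 mol, y = 8.549 × 10^-3 mol
mass of NaOH = 4.798 × 10^-3 × 40.00 = 0.1919 g
% NaOH = 0.1919 / 1.098 × 100 = 17.48 %

17.48 %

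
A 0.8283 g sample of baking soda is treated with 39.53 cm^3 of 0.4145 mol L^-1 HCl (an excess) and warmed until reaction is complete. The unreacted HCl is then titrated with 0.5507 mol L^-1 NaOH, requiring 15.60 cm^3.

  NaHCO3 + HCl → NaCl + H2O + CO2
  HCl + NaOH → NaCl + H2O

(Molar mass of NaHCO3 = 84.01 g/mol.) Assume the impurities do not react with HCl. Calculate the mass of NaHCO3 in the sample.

0.6548 g

n(HCl) added = 0.03953 × 0.4145 = 0.01639 mol
n(NaOH) used in back-titration = 0.01560 × 0.5507 = 8.591 × 10^-3 mol
n(HCl) left over = 8.591 × 10^-3 mol (1:1 ratio)
n(HCl) consumed by analyte = 0.01639 − 8.591 × 10^-3 = 7.794 × 10^-3 mol
n(NaHCO3) = 7.794 × 10^-3 mol (1:1 ratio)
mass of NaHCO3 = 7.794 × 10^-3 × 84.01 = 0.6548 g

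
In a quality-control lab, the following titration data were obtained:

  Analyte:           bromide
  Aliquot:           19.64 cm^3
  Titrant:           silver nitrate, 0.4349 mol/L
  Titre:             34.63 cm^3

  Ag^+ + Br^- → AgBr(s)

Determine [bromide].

n(AgNO3) = 0.03463 L × 0.4349 mol/L = 0.01506 mol
n(Br-) = 0.01506 mol (1:1 mole ratio)
[Br-] = 0.01506 mol / 0.01964 L = 0.7668 mol/L

0.7668 mol/L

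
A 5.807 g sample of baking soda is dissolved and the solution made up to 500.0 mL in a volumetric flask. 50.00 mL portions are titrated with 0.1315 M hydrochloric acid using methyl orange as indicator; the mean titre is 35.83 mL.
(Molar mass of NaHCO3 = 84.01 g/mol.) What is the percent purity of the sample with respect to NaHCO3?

NaHCO3 + HCl → NaCl + H2O + CO2
n(HCl) per titration = 0.03583 × 0.1315 = 4.712 × 10^-3 mol
n(NaHCO3) in each aliquot = 4.712 × 10^-3 mol (1:1 ratio)
n(NaHCO3) in the whole flask = 4.712 × 10^-3 × 500.0/50.00 = 0.04712 mol
mass of NaHCO3 = 0.04712 × 84.01 = 3.958 g
% NaHCO3 = 3.958 / 5.807 × 100 = 68.16 %

68.16 %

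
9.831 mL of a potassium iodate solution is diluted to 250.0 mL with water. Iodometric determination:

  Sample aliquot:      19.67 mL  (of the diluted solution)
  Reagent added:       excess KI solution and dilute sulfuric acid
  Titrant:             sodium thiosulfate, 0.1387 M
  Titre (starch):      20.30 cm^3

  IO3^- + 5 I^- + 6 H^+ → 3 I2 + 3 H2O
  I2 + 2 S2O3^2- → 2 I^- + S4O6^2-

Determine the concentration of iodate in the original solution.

0.6067 M

n(S2O3^2-) = 0.02030 × 0.1387 = 2.816 × 10^-3 mol
n(I2) = n(S2O3^2-)/2 = 1.408 × 10^-3 mol
From the 1:3 ratio, n(IO3^-) in the aliquot = 1/3 × 1.408 × 10^-3 = 4.693 × 10^-4 mol
[IO3^-]_dilute = 4.693 × 10^-4 / 0.01967 = 0.02386 mol/L
[IO3^-]_original = 0.02386 × 250.0/9.831 = 0.6067 mol/L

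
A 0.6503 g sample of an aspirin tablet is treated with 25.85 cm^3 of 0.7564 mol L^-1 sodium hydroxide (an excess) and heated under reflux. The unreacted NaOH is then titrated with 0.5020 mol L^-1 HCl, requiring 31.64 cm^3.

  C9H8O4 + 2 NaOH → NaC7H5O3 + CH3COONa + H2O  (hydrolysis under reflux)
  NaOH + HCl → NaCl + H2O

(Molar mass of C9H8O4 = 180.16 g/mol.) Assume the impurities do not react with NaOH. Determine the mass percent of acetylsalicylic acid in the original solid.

50.83 %

n(NaOH) added = 0.02585 × 0.7564 = 0.01955 mol
n(HCl) used in back-titration = 0.03164 × 0.5020 = 0.01588 mol
n(NaOH) left over = 0.01588 mol (1:1 ratio)
n(NaOH) consumed by analyte = 0.01955 − 0.01588 = 3.670 × 10^-3 mol
From the 1:2 ratio, n(C9H8O4) = 1/2 × 3.670 × 10^-3 = 1.835 × 10^-3 mol
mass of C9H8O4 = 1.835 × 10^-3 × 180.16 = 0.3306 g
% C9H8O4 = 0.3306 / 0.6503 × 100 = 50.83 %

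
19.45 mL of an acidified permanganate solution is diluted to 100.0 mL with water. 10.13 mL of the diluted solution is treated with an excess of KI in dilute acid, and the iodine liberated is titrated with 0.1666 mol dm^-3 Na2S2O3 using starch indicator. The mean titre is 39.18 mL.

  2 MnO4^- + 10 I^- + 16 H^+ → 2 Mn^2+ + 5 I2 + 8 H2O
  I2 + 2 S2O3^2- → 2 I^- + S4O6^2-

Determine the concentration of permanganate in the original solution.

n(S2O3^2-) = 0.03918 × 0.1666 = 6.527 × 10^-3 mol
n(I2) = n(S2O3^2-)/2 = 3.264 × 10^-3 mol
From the 2:5 ratio, n(MnO4^-) in the aliquot = 2/5 × 3.264 × 10^-3 = 1.305 × 10^-3 mol
[MnO4^-]_dilute = 1.305 × 10^-3 / 0.01013 = 0.1289 mol/L
[MnO4^-]_original = 0.1289 × 100.0/19.45 = 0.6626 mol/L

0.6626 mol/L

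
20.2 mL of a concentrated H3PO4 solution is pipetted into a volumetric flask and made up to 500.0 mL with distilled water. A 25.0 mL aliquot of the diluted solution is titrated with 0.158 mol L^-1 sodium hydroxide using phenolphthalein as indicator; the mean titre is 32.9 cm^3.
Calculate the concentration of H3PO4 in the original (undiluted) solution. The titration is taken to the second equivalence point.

2.57 mol/L

H3PO4 + 2 NaOH → Na2HPO4 + 2 H2O
n(NaOH) = 0.0329 × 0.158 = 5.20 × 10^-3 mol
From the 1:2 ratio, n(H3PO4) in the aliquot = 1/2 × 5.20 × 10^-3 = 2.60 × 10^-3 mol
[H3PO4]_dilute = 2.60 × 10^-3 / 0.0250 = 0.104 mol/L
Dilution factor = 500.0 / 20.2 = 24.75
[H3PO4]_stock = 0.104 × 24.75 = 2.57 mol/L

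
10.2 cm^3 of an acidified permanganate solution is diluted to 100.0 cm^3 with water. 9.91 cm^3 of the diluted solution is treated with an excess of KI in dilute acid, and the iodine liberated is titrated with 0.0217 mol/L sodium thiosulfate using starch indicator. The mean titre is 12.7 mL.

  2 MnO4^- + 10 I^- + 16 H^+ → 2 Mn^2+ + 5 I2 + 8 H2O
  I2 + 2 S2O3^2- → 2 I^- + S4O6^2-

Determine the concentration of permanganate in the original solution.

n(S2O3^2-) = 0.0127 × 0.0217 = 2.76 × 10^-4 mol
n(I2) = n(S2O3^2-)/2 = 1.38 × 10^-4 mol
From the 2:5 ratio, n(MnO4^-) in the aliquot = 2/5 × 1.38 × 10^-4 = 5.51 × 10^-5 mol
[MnO4^-]_dilute = 5.51 × 10^-5 / 0.00991 = 0.00556 mol/L
[MnO4^-]_original = 0.00556 × 100.0/10.2 = 0.0545 mol/L

0.0545 mol/L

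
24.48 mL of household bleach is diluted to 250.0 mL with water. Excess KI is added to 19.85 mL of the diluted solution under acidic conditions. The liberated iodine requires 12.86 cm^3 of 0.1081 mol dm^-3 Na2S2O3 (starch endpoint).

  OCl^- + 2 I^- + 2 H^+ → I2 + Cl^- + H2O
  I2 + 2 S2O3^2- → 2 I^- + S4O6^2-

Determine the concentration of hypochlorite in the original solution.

0.3576 mol/L

n(S2O3^2-) = 0.01286 × 0.1081 = 1.390 × 10^-3 mol
n(I2) = n(S2O3^2-)/2 = 6.951 × 10^-4 mol
n(OCl^-) in the aliquot = 6.951 × 10^-4 mol (1:1 ratio)
[OCl^-]_dilute = 6.951 × 10^-4 / 0.01985 = 0.03502 mol/L
[OCl^-]_original = 0.03502 × 250.0/24.48 = 0.3576 mol/L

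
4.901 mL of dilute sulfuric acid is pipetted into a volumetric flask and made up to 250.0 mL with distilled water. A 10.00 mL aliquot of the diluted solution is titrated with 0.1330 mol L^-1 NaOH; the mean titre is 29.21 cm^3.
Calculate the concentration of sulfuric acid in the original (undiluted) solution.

9.909 mol/L

H2SO4 + 2 NaOH → Na2SO4 + 2 H2O
n(NaOH) = 0.02921 × 0.1330 = 3.885 × 10^-3 mol
From the 1:2 ratio, n(H2SO4) in the aliquot = 1/2 × 3.885 × 10^-3 = 1.942 × 10^-3 mol
[H2SO4]_dilute = 1.942 × 10^-3 / 0.01000 = 0.1942 mol/L
Dilution factor = 250.0 / 4.901 = 51.01
[H2SO4]_stock = 0.1942 × 51.01 = 9.909 mol/L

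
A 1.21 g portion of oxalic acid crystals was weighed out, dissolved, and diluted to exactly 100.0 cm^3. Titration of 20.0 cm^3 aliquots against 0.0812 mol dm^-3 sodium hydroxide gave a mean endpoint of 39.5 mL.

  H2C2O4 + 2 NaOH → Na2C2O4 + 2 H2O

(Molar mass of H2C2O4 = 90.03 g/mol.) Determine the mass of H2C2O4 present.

0.722 g

n(NaOH) per titration = 0.0395 × 0.0812 = 3.21 × 10^-3 mol
From the 1:2 ratio, n(H2C2O4) in each aliquot = 1/2 × 3.21 × 10^-3 = 1.60 × 10^-3 mol
n(H2C2O4) in the whole flask = 1.60 × 10^-3 × 100.0/20.0 = 8.02 × 10^-3 mol
mass of H2C2O4 = 8.02 × 10^-3 × 90.03 = 0.722 g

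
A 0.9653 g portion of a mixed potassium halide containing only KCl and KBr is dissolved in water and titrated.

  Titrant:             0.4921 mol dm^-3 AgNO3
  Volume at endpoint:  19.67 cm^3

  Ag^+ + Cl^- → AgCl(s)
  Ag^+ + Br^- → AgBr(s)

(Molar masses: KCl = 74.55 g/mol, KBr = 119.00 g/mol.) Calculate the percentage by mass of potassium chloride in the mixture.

32.42 %

n(AgNO3) = 0.01967 × 0.4921 = 9.680 × 10^-3 mol
Let x = n(KCl), y = n(KBr).
Titrant: 1x + 1y = 9.680 × 10^-3;  mass: 74.55x + 119.00y = 0.9653
Solving, x = 4.197 × 10^-3 mol, y = 5.482 × 10^-3 mol
mass of KCl = 4.197 × 10^-3 × 74.55 = 0.3129 g
% KCl = 0.3129 / 0.9653 × 100 = 32.42 %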